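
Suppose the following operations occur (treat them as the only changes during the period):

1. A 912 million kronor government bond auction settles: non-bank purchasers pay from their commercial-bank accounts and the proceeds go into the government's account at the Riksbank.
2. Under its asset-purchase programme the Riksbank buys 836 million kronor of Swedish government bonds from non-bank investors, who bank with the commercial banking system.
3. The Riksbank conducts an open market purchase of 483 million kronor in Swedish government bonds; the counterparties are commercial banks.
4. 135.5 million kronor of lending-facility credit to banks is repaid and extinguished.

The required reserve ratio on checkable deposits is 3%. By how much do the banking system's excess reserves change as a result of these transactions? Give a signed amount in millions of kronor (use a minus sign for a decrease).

+273.78 million

Government account inflow 912 million kronor: reserves −912M, deposits −912M.
Asset purchase (from non-banks) 836 million kronor: reserves +836M, deposits +836M.
OMO purchase (from banks) 483 million kronor: reserves +483M, deposits 0.
Discount-window repayment 135.5 million kronor: reserves −135.5M, deposits 0.
Totals: Δreserves = +271.5M, Δdeposits = −76M.
Δrequired reserves = 3% × −76M = −2.28M.
Δexcess reserves = Δreserves − Δrequired = +271.5M − (−2.28M) = +273.78 million.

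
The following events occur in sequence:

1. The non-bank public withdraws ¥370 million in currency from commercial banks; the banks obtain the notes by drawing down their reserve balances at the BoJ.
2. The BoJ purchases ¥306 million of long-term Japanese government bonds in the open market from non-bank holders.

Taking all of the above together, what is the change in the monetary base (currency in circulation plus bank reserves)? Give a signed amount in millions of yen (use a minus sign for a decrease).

BoJ balance sheet:
  Assets:      Securities +¥306M
  Liabilities: Bank reserves −¥64M, Currency in circulation +¥370M
Monetary base = currency + reserves: +¥370M + (−¥64M) = +¥306 million.

+¥306 million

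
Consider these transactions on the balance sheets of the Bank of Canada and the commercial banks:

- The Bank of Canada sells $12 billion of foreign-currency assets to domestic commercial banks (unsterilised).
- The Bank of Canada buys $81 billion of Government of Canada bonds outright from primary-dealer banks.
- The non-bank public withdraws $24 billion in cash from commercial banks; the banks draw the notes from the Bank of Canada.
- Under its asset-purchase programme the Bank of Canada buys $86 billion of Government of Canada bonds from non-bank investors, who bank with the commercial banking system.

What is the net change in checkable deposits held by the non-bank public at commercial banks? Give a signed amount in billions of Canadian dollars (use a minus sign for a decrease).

+$62 billion

FX sale $12 billion: the counterparty is a bank, so public deposits are unchanged → 0.
OMO purchase (from banks) $81 billion: the counterparty is a bank, so public deposits are unchanged → 0.
Currency withdrawal $24 billion: non-bank counterparties' bank balances fall → −$24B.
Asset purchase (from non-banks) $86 billion: non-bank counterparties' bank balances rise → +$86B.
Net: 0 + 0 − 24 + 86 = +$62 billion.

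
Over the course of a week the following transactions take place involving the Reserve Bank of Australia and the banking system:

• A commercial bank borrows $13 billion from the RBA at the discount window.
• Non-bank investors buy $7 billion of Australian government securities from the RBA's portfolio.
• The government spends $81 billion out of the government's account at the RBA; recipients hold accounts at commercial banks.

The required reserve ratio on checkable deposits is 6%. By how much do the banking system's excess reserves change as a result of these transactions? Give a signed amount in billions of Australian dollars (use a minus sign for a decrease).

+$82.56 billion

Discount-window loan $13 billion: reserves +$13B, deposits 0.
Asset sale (to non-banks) $7 billion: reserves −$7B, deposits −$7B.
Government spending $81 billion: reserves +$81B, deposits +$81B.
Totals: Δreserves = +$87B, Δdeposits = +$74B.
Δrequired reserves = 6% × +$74B = +$4.44B.
Δexcess reserves = Δreserves − Δrequired = +$87B − (+$4.44B) = +$82.56 billion.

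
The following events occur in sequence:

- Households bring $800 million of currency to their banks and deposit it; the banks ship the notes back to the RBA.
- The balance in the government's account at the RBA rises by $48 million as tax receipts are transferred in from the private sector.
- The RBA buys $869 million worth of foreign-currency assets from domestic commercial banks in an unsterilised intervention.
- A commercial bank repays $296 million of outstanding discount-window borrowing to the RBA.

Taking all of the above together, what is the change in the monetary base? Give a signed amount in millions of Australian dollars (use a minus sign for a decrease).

Currency deposit $800 million: just a shift between currency and reserves — both are base money → 0.
Government account inflow $48 million: reserves shift to a non-base liability → −$48M.
FX purchase $869 million: RBA balance sheet expands → +$869M.
Discount-window repayment $296 million: RBA balance sheet contracts → −$296M.
Net: 0 − 48 + 869 − 296 = +$525 million.

+$525 million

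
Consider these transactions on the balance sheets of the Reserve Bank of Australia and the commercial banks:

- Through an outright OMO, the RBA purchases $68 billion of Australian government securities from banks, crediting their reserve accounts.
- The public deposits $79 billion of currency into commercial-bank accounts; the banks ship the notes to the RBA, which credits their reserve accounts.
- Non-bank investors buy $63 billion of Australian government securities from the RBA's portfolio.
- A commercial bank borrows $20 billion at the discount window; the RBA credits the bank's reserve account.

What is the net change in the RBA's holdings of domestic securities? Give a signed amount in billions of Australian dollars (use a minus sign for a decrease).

+$5 billion

OMO purchase (from banks) $68 billion: securities added to the RBA's portfolio → +$68B.
Currency deposit $79 billion: the RBA's securities portfolio is untouched → 0.
Asset sale (to non-banks) $63 billion: securities removed from the RBA's portfolio → −$63B.
Discount-window loan $20 billion: the RBA's securities portfolio is untouched → 0.
Net: 68 + 0 − 63 + 0 = +$5 billion.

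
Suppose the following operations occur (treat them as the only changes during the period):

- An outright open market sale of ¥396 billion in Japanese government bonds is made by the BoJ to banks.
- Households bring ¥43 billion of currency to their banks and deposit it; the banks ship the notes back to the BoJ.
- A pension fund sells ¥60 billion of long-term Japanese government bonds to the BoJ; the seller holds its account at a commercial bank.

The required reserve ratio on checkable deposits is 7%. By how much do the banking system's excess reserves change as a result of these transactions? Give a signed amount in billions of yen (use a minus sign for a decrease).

OMO sale (to banks) ¥396 billion: reserves −¥396B, deposits 0.
Currency deposit ¥43 billion: reserves +¥43B, deposits +¥43B.
Asset purchase (from non-banks) ¥60 billion: reserves +¥60B, deposits +¥60B.
Totals: Δreserves = −¥293B, Δdeposits = +¥103B.
Δrequired reserves = 7% × +¥103B = +¥7.21B.
Δexcess reserves = Δreserves − Δrequired = −¥293B − (+¥7.21B) = -¥300.21 billion.

-¥300.21 billion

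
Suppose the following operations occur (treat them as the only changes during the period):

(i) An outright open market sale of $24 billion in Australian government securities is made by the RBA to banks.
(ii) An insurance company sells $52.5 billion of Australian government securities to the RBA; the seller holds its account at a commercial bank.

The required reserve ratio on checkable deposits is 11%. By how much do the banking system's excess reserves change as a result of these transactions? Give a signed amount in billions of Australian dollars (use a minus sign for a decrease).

+$22.725 billion

OMO sale (to banks) $24 billion: reserves −$24B, deposits 0.
Asset purchase (from non-banks) $52.5 billion: reserves +$52.5B, deposits +$52.5B.
Totals: Δreserves = +$28.5B, Δdeposits = +$52.5B.
Δrequired reserves = 11% × +$52.5B = +$5.775B.
Δexcess reserves = Δreserves − Δrequired = +$28.5B − (+$5.775B) = +$22.725 billion.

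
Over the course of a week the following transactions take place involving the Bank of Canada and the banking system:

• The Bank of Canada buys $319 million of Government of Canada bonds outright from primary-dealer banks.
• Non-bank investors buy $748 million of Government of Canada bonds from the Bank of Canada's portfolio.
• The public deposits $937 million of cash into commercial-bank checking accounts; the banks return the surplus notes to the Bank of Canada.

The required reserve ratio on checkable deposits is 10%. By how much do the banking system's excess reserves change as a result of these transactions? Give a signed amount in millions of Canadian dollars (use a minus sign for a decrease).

+$489.1 million

OMO purchase (from banks) $319 million: reserves +$319M, deposits 0.
Asset sale (to non-banks) $748 million: reserves −$748M, deposits −$748M.
Currency deposit $937 million: reserves +$937M, deposits +$937M.
Totals: Δreserves = +$508M, Δdeposits = +$189M.
Δrequired reserves = 10% × +$189M = +$18.9M.
Δexcess reserves = Δreserves − Δrequired = +$508M − (+$18.9M) = +$489.1 million.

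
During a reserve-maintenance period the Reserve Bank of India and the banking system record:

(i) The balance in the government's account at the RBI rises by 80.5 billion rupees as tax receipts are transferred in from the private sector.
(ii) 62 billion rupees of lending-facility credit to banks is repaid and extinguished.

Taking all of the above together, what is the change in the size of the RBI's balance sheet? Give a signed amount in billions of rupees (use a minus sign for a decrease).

Government account inflow 80.5 billion rupees: only the composition of liabilities changes → 0.
Discount-window repayment 62 billion rupees: an RBI asset is shed → −62B.
Net: 0 − 62 = -62 billion.

-62 billion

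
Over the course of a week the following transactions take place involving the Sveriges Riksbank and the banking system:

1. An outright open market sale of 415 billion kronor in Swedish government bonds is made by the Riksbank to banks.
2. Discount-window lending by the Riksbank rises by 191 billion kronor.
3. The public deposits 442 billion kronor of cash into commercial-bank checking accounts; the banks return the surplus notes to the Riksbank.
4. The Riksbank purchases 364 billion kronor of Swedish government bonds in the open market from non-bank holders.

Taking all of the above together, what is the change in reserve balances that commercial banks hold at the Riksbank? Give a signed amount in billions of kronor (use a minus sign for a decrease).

+582 billion

OMO sale (to banks) 415 billion kronor: the buying banks pay out of their reserve balances → −415B.
Discount-window loan 191 billion kronor: the loan is credited to the bank's reserve account → +191B.
Currency deposit 442 billion kronor: returned notes are swapped for reserve credit → +442B.
Asset purchase (from non-banks) 364 billion kronor: the Riksbank pays by crediting reserve accounts → +364B.
Net: −415 + 191 + 442 + 364 = +582 billion.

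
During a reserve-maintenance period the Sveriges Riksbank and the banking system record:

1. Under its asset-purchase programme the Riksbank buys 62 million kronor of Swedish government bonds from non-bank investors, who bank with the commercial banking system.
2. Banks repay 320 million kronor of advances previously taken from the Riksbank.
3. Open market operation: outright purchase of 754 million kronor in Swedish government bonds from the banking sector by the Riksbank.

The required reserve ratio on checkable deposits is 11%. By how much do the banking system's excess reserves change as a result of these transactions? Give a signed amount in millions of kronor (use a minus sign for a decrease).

+489.18 million

Asset purchase (from non-banks) 62 million kronor: reserves +62M, deposits +62M.
Discount-window repayment 320 million kronor: reserves −320M, deposits 0.
OMO purchase (from banks) 754 million kronor: reserves +754M, deposits 0.
Totals: Δreserves = +496M, Δdeposits = +62M.
Δrequired reserves = 11% × +62M = +6.82M.
Δexcess reserves = Δreserves − Δrequired = +496M − (+6.82M) = +489.18 million.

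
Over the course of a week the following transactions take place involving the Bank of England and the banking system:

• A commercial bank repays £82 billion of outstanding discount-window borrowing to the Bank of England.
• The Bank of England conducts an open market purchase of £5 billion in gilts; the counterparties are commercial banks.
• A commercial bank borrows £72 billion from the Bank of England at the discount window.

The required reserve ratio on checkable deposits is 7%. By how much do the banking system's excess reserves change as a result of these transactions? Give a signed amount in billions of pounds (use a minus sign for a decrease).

Discount-window repayment £82 billion: reserves −£82B, deposits 0.
OMO purchase (from banks) £5 billion: reserves +£5B, deposits 0.
Discount-window loan £72 billion: reserves +£72B, deposits 0.
Totals: Δreserves = −£5B, Δdeposits = 0.
Δrequired reserves = 7% × 0 = 0.
Δexcess reserves = Δreserves − Δrequired = −£5B − (0) = -£5 billion.

-£5 billion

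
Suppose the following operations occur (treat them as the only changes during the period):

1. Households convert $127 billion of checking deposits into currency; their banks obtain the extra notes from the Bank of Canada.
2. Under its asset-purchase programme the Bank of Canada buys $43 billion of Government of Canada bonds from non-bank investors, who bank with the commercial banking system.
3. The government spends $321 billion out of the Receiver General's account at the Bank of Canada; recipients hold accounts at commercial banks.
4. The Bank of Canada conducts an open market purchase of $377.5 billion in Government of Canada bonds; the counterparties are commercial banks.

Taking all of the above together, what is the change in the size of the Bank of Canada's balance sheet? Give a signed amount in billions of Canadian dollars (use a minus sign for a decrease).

Bank of Canada balance sheet:
  Assets:      Securities +$420.5B
  Liabilities: Bank reserves +$614.5B, Currency in circulation +$127B, Government deposits −$321B
Change in total Bank of Canada assets = +$420.5 billion.

+$420.5 billion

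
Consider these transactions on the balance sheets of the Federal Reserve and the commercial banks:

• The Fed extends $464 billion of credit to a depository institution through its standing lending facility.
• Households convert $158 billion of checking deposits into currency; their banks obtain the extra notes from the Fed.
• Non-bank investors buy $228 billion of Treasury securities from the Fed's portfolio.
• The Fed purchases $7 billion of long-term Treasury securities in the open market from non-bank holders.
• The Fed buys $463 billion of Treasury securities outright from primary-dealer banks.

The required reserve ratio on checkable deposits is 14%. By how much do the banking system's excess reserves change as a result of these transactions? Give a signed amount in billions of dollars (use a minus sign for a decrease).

+$601.06 billion

Discount-window loan $464 billion: reserves +$464B, deposits 0.
Currency withdrawal $158 billion: reserves −$158B, deposits −$158B.
Asset sale (to non-banks) $228 billion: reserves −$228B, deposits −$228B.
Asset purchase (from non-banks) $7 billion: reserves +$7B, deposits +$7B.
OMO purchase (from banks) $463 billion: reserves +$463B, deposits 0.
Totals: Δreserves = +$548B, Δdeposits = −$379B.
Δrequired reserves = 14% × −$379B = −$53.06B.
Δexcess reserves = Δreserves − Δrequired = +$548B − (−$53.06B) = +$601.06 billion.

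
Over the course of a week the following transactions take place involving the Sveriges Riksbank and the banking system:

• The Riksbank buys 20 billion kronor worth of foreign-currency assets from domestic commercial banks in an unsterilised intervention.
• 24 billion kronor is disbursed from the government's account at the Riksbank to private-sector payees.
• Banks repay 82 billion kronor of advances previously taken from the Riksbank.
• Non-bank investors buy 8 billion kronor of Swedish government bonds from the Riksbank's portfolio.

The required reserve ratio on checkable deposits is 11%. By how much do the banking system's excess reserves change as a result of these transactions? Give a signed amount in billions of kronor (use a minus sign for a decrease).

FX purchase 20 billion kronor: reserves +20B, deposits 0.
Government spending 24 billion kronor: reserves +24B, deposits +24B.
Discount-window repayment 82 billion kronor: reserves −82B, deposits 0.
Asset sale (to non-banks) 8 billion kronor: reserves −8B, deposits −8B.
Totals: Δreserves = −46B, Δdeposits = +16B.
Δrequired reserves = 11% × +16B = +1.76B.
Δexcess reserves = Δreserves − Δrequired = −46B − (+1.76B) = -47.76 billion.

-47.76 billion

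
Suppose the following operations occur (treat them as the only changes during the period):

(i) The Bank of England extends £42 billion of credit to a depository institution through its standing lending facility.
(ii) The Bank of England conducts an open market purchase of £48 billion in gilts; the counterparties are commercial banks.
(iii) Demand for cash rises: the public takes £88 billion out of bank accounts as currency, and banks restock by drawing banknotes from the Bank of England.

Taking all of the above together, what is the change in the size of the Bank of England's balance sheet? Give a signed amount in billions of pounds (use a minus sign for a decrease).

+£90 billion

Bank of England balance sheet:
  Assets:      Securities +£48B, Loans to banks +£42B
  Liabilities: Bank reserves +£2B, Currency in circulation +£88B
Commercial banking system:
  Assets:      Reserves at CB +£2B, Securities −£48B
  Liabilities: Checkable deposits −£88B, Borrowings from CB +£42B
Change in total Bank of England assets = +£90 billion.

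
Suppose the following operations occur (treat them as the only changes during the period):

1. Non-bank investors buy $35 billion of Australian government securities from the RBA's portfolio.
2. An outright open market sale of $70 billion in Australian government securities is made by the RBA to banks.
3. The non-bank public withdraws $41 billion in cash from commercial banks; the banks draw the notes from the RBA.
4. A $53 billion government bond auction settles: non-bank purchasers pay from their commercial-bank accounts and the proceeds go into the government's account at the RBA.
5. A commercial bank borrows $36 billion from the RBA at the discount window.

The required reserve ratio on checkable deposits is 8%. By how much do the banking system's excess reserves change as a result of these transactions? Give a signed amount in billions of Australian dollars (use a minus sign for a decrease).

-$152.68 billion

Asset sale (to non-banks) $35 billion: reserves −$35B, deposits −$35B.
OMO sale (to banks) $70 billion: reserves −$70B, deposits 0.
Currency withdrawal $41 billion: reserves −$41B, deposits −$41B.
Government account inflow $53 billion: reserves −$53B, deposits −$53B.
Discount-window loan $36 billion: reserves +$36B, deposits 0.
Totals: Δreserves = −$163B, Δdeposits = −$129B.
Δrequired reserves = 8% × −$129B = −$10.32B.
Δexcess reserves = Δreserves − Δrequired = −$163B − (−$10.32B) = -$152.68 billion.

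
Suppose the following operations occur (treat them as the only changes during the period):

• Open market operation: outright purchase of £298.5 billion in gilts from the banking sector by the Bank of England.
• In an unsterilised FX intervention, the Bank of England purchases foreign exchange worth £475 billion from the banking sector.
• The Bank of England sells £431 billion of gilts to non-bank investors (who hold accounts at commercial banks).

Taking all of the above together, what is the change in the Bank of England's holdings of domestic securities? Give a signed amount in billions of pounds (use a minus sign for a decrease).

OMO purchase (from banks) £298.5 billion: securities added to the Bank of England's portfolio → +£298.5B.
FX purchase £475 billion: the Bank of England's securities portfolio is untouched → 0.
Asset sale (to non-banks) £431 billion: securities removed from the Bank of England's portfolio → −£431B.
Net: 298.5 + 0 − 431 = -£132.5 billion.

-£132.5 billion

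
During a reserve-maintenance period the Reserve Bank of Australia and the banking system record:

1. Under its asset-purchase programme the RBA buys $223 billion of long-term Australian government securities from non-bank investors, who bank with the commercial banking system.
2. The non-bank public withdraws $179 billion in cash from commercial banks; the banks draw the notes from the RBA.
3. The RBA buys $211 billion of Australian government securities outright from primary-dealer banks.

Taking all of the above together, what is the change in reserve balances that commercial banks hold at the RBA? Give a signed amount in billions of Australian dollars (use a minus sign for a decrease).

Asset purchase (from non-banks) $223 billion: the RBA pays by crediting reserve accounts → +$223B.
Currency withdrawal $179 billion: banks swap reserves for currency → −$179B.
OMO purchase (from banks) $211 billion: the RBA pays by crediting reserve accounts → +$211B.
Net: 223 − 179 + 211 = +$255 billion.

+$255 billion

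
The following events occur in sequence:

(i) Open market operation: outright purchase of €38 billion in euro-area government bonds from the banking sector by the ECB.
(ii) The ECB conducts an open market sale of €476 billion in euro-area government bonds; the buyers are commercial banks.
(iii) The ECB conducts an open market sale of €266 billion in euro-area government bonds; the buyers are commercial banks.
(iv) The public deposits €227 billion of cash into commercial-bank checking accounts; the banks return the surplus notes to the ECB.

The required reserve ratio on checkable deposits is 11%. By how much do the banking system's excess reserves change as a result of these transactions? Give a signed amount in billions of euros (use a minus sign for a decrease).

-€501.97 billion

OMO purchase (from banks) €38 billion: reserves +€38B, deposits 0.
OMO sale (to banks) €476 billion: reserves −€476B, deposits 0.
OMO sale (to banks) €266 billion: reserves −€266B, deposits 0.
Currency deposit €227 billion: reserves +€227B, deposits +€227B.
Totals: Δreserves = −€477B, Δdeposits = +€227B.
Δrequired reserves = 11% × +€227B = +€24.97B.
Δexcess reserves = Δreserves − Δrequired = −€477B − (+€24.97B) = -€501.97 billion.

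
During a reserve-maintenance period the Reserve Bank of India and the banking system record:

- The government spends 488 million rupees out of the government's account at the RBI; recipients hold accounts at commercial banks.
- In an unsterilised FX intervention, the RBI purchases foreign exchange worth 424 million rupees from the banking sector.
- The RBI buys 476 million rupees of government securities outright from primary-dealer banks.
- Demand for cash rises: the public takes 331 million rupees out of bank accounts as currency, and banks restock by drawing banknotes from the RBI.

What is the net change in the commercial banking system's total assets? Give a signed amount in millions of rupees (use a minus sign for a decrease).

+157 million

RBI balance sheet:
  Assets:      Securities +476M, Foreign assets +424M
  Liabilities: Bank reserves +1057M, Currency in circulation +331M, Government deposits −488M
Commercial banking system:
  Assets:      Reserves at CB +1057M, Securities −476M, Foreign assets −424M
  Liabilities: Checkable deposits +157M
Change in total bank assets = +157 million.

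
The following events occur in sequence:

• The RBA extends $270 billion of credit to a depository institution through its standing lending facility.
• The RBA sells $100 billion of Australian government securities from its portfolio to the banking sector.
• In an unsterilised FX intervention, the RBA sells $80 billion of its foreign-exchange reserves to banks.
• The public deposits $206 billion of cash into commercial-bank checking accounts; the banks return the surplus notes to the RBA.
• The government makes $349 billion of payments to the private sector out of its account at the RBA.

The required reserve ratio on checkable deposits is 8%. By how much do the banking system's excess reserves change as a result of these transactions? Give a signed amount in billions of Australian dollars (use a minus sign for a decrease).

+$600.6 billion

Discount-window loan $270 billion: reserves +$270B, deposits 0.
OMO sale (to banks) $100 billion: reserves −$100B, deposits 0.
FX sale $80 billion: reserves −$80B, deposits 0.
Currency deposit $206 billion: reserves +$206B, deposits +$206B.
Government spending $349 billion: reserves +$349B, deposits +$349B.
Totals: Δreserves = +$645B, Δdeposits = +$555B.
Δrequired reserves = 8% × +$555B = +$44.4B.
Δexcess reserves = Δreserves − Δrequired = +$645B − (+$44.4B) = +$600.6 billion.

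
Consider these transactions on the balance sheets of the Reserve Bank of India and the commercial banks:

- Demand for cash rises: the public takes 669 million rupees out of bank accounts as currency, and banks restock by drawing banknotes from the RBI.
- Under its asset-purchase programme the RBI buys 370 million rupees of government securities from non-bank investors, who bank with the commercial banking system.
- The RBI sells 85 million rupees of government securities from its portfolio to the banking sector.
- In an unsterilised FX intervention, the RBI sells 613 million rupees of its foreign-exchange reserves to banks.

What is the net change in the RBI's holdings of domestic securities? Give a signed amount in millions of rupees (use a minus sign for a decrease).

RBI balance sheet:
  Assets:      Securities +285M, Foreign assets −613M
  Liabilities: Bank reserves −997M, Currency in circulation +669M
Commercial banking system:
  Assets:      Reserves at CB −997M, Securities +85M, Foreign assets +613M
  Liabilities: Checkable deposits −299M
So the change in the RBI's holdings of domestic securities is +285 million.

+285 million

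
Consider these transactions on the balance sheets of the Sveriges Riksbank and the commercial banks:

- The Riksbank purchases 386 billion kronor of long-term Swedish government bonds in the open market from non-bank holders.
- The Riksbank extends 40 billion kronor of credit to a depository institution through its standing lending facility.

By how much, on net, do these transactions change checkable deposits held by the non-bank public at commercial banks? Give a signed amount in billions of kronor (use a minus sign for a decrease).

Asset purchase (from non-banks) 386 billion kronor: non-bank counterparties' bank balances rise → +386B.
Discount-window loan 40 billion kronor: the counterparty is a bank, so public deposits are unchanged → 0.
Net: 386 + 0 = +386 billion.

+386 billion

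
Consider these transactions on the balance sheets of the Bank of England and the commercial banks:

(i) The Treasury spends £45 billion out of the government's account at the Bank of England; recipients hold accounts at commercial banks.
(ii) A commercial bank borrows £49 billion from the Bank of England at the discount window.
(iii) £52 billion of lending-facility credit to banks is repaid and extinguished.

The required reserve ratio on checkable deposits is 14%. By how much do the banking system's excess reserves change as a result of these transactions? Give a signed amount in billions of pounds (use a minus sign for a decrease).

Government spending £45 billion: reserves +£45B, deposits +£45B.
Discount-window loan £49 billion: reserves +£49B, deposits 0.
Discount-window repayment £52 billion: reserves −£52B, deposits 0.
Totals: Δreserves = +£42B, Δdeposits = +£45B.
Δrequired reserves = 14% × +£45B = +£6.3B.
Δexcess reserves = Δreserves − Δrequired = +£42B − (+£6.3B) = +£35.7 billion.

+£35.7 billion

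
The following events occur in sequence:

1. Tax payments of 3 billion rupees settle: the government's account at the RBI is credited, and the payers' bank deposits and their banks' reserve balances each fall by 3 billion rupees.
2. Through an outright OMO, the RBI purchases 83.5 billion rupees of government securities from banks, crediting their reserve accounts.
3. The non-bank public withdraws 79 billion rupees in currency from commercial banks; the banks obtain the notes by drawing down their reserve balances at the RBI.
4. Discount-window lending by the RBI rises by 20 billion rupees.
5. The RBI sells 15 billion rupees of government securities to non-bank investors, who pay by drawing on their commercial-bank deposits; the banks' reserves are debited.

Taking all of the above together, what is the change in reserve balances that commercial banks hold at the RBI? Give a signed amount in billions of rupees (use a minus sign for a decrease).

+6.5 billion

RBI balance sheet:
  Assets:      Securities +68.5B, Loans to banks +20B
  Liabilities: Bank reserves +6.5B, Currency in circulation +79B, Government deposits +3B
Commercial banking system:
  Assets:      Reserves at CB +6.5B, Securities −83.5B
  Liabilities: Checkable deposits −97B, Borrowings from CB +20B
So the change in reserve balances that commercial banks hold at the RBI is +6.5 billion.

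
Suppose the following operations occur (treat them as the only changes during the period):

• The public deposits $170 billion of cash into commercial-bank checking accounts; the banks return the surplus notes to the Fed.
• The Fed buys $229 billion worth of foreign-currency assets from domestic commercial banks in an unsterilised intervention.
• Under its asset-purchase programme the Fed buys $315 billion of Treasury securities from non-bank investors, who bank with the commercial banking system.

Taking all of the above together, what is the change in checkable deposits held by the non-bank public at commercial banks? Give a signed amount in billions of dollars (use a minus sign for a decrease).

Fed balance sheet:
  Assets:      Securities +$315B, Foreign assets +$229B
  Liabilities: Bank reserves +$714B, Currency in circulation −$170B
Commercial banking system:
  Assets:      Reserves at CB +$714B, Foreign assets −$229B
  Liabilities: Checkable deposits +$485B
So the change in checkable deposits held by the non-bank public at commercial banks is +$485 billion.

+$485 billion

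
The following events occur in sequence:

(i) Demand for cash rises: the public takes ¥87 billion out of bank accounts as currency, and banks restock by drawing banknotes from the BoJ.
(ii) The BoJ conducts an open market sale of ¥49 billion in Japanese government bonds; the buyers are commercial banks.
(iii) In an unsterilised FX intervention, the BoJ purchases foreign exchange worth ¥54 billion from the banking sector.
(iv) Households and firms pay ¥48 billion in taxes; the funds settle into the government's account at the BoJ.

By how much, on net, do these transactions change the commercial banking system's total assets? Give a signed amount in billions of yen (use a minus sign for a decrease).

-¥135 billion

Currency withdrawal ¥87 billion: bank balance sheets shrink → −¥87B.
OMO sale (to banks) ¥49 billion: just an asset swap on bank balance sheets → 0.
FX purchase ¥54 billion: just an asset swap on bank balance sheets → 0.
Government account inflow ¥48 billion: bank balance sheets shrink → −¥48B.
Net: −87 + 0 + 0 − 48 = -¥135 billion.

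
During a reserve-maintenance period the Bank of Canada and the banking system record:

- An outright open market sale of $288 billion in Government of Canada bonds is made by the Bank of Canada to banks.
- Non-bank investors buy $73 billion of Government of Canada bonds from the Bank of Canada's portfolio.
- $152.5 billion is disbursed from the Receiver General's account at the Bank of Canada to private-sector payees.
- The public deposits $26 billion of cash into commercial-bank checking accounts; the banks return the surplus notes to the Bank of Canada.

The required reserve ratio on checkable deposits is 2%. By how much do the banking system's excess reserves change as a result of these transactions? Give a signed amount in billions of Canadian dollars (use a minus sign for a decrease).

OMO sale (to banks) $288 billion: reserves −$288B, deposits 0.
Asset sale (to non-banks) $73 billion: reserves −$73B, deposits −$73B.
Government spending $152.5 billion: reserves +$152.5B, deposits +$152.5B.
Currency deposit $26 billion: reserves +$26B, deposits +$26B.
Totals: Δreserves = −$182.5B, Δdeposits = +$105.5B.
Δrequired reserves = 2% × +$105.5B = +$2.11B.
Δexcess reserves = Δreserves − Δrequired = −$182.5B − (+$2.11B) = -$184.61 billion.

-$184.61 billion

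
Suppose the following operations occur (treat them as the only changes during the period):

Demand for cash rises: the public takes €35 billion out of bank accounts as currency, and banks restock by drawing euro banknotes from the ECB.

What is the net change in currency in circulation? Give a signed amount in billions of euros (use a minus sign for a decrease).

Currency withdrawal €35 billion: notes leave the central bank → +€35B.

+€35 billion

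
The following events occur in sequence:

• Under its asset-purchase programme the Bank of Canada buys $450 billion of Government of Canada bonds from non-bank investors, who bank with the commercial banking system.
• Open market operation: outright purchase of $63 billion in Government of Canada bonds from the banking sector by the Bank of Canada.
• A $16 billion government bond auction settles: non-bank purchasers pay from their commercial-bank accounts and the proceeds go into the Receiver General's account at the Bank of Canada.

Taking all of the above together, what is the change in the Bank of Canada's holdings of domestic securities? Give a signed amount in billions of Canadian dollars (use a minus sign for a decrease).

Bank of Canada balance sheet:
  Assets:      Securities +$513B
  Liabilities: Bank reserves +$497B, Government deposits +$16B
Commercial banking system:
  Assets:      Reserves at CB +$497B, Securities −$63B
  Liabilities: Checkable deposits +$434B
So the change in the Bank of Canada's holdings of domestic securities is +$513 billion.

+$513 billion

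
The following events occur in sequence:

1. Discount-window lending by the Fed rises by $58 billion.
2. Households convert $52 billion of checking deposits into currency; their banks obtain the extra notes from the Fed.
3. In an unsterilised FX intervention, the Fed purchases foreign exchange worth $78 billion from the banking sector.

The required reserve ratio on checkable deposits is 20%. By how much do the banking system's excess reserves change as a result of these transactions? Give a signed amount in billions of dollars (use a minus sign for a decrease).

Discount-window loan $58 billion: reserves +$58B, deposits 0.
Currency withdrawal $52 billion: reserves −$52B, deposits −$52B.
FX purchase $78 billion: reserves +$78B, deposits 0.
Totals: Δreserves = +$84B, Δdeposits = −$52B.
Δrequired reserves = 20% × −$52B = −$10.4B.
Δexcess reserves = Δreserves − Δrequired = +$84B − (−$10.4B) = +$94.4 billion.

+$94.4 billion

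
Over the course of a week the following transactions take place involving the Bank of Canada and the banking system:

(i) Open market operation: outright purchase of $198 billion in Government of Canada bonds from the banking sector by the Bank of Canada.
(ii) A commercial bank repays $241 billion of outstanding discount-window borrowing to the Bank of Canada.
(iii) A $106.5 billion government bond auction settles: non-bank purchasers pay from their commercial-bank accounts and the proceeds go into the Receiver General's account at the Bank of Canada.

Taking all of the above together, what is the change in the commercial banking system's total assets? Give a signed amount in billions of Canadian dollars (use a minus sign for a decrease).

Bank of Canada balance sheet:
  Assets:      Securities +$198B, Loans to banks −$241B
  Liabilities: Bank reserves −$149.5B, Government deposits +$106.5B
Commercial banking system:
  Assets:      Reserves at CB −$149.5B, Securities −$198B
  Liabilities: Checkable deposits −$106.5B, Borrowings from CB −$241B
Change in total bank assets = -$347.5 billion.

-$347.5 billion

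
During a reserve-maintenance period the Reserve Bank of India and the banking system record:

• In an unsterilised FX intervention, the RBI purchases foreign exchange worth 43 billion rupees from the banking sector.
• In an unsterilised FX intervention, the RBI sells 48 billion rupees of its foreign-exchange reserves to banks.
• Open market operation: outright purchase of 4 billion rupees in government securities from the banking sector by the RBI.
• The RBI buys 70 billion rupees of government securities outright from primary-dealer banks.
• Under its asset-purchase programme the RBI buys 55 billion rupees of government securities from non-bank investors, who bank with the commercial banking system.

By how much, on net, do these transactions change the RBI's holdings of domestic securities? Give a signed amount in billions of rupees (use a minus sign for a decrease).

+129 billion

RBI balance sheet:
  Assets:      Securities +129B, Foreign assets −5B
  Liabilities: Bank reserves +124B
Commercial banking system:
  Assets:      Reserves at CB +124B, Securities −74B, Foreign assets +5B
  Liabilities: Checkable deposits +55B
So the change in the RBI's holdings of domestic securities is +129 billion.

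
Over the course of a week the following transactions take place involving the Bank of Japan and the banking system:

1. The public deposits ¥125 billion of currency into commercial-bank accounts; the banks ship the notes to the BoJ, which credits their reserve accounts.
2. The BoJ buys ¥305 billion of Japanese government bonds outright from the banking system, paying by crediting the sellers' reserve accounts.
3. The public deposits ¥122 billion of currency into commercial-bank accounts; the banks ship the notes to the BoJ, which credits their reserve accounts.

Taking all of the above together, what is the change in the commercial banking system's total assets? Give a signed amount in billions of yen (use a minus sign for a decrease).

BoJ balance sheet:
  Assets:      Securities +¥305B
  Liabilities: Bank reserves +¥552B, Currency in circulation −¥247B
Commercial banking system:
  Assets:      Reserves at CB +¥552B, Securities −¥305B
  Liabilities: Checkable deposits +¥247B
Change in total bank assets = +¥247 billion.

+¥247 billion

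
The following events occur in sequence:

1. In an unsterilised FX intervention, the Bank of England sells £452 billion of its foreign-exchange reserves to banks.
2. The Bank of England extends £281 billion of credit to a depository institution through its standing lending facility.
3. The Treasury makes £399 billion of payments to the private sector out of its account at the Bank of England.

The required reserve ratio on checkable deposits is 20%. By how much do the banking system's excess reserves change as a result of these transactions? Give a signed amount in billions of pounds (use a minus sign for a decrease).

+£148.2 billion

FX sale £452 billion: reserves −£452B, deposits 0.
Discount-window loan £281 billion: reserves +£281B, deposits 0.
Government spending £399 billion: reserves +£399B, deposits +£399B.
Totals: Δreserves = +£228B, Δdeposits = +£399B.
Δrequired reserves = 20% × +£399B = +£79.8B.
Δexcess reserves = Δreserves − Δrequired = +£228B − (+£79.8B) = +£148.2 billion.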